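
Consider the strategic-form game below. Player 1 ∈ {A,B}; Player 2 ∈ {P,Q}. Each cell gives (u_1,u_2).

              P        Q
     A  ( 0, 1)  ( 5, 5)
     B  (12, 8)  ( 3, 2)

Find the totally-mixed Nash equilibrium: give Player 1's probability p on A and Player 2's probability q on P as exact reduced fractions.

P1 mixes 3/5 on A; P2 mixes 1/7 on P

P1 indiff ⇒ q·0+(1-q)·5 = q·12+(1-q)·3 ⇒ q(-12) = (1-q)(-2) ⇒ q = 1/7
P2 indiff ⇒ p·1+(1-p)·8 = p·5+(1-p)·2 ⇒ p(-4) = (1-p)(-6) ⇒ p = 3/5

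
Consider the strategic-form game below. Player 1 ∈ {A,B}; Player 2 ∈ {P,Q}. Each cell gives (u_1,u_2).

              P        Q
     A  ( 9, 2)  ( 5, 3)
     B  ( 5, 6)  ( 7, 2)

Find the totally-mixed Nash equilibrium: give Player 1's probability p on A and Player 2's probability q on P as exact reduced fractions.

P1 indiff ⇒ q·9+(1-q)·5 = q·5+(1-q)·7 ⇒ q(4) = (1-q)(2) ⇒ q = 1/3
P2 indiff ⇒ p·2+(1-p)·6 = p·3+(1-p)·2 ⇒ p(-1) = (1-p)(-4) ⇒ p = 4/5

p=4/5, q=1/3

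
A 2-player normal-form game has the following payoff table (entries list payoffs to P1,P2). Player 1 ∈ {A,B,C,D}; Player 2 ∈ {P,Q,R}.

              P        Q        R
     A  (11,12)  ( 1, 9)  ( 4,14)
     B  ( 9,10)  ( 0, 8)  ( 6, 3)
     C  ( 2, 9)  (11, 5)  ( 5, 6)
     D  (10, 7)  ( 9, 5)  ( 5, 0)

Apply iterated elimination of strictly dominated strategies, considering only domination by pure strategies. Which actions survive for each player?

Survivors P1:{A,B,D} P2:{P,R}

P2 drop Q (P beats it: A:12>9 B:10>8 C:9>5 D:7>5)
P1 drop C (B beats it: P:9>2 R:6>5)
P1→{A,B,D} P2→{P,R}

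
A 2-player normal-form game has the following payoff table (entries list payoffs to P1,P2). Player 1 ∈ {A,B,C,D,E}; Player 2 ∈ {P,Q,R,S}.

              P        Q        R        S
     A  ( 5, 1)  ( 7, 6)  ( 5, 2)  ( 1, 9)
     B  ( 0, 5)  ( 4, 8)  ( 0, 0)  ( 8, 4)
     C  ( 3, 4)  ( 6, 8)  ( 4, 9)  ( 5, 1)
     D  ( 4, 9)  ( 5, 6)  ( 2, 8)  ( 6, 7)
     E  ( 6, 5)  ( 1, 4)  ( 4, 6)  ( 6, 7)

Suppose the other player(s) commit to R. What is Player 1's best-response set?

u_1(A vs R) = 5
u_1(B vs R) = 0
u_1(C vs R) = 4
u_1(D vs R) = 2
u_1(E vs R) = 4
max payoff 5 at {A}

P1 best: {A}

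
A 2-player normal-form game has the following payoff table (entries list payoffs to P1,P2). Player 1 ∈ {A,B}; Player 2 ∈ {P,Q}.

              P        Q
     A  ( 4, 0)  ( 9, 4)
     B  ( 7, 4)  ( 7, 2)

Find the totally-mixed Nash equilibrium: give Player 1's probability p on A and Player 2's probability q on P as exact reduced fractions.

P1 indiff ⇒ q·4+(1-q)·9 = q·7+(1-q)·7 ⇒ q(-3) = (1-q)(-2) ⇒ q = 2/5
P2 indiff ⇒ p·0+(1-p)·4 = p·4+(1-p)·2 ⇒ p(-4) = (1-p)(-2) ⇒ p = 1/3

p=1/3, q=2/5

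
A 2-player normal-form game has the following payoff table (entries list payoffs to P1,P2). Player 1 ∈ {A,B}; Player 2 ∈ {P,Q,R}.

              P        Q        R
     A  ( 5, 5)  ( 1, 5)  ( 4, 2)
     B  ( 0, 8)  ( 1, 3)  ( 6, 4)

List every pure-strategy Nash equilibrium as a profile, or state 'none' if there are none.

(A,P): NE
(A,Q): NE
(A,R): not NE [P1→B gives 6>4; P2→Q gives 5>2]
(B,P): not NE [P1→A gives 5>0]
(B,Q): not NE [P2→P gives 8>3]
(B,R): not NE [P2→P gives 8>4]

NE set: (A,P), (A,Q)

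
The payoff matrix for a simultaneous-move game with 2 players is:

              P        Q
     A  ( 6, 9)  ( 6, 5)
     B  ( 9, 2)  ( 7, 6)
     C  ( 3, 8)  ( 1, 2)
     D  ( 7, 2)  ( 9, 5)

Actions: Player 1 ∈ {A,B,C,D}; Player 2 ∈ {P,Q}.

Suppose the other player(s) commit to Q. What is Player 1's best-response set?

u_1(A vs Q) = 6
u_1(B vs Q) = 7
u_1(C vs Q) = 1
u_1(D vs Q) = 9
max payoff 9 at {D}

P1 best: {D}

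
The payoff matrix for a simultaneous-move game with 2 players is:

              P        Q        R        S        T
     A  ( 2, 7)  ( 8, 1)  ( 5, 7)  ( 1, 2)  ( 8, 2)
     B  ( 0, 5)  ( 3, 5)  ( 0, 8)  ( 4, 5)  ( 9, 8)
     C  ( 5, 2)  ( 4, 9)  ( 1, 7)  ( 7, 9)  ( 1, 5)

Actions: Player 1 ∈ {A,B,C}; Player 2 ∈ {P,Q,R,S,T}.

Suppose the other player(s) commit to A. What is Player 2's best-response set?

argmax u_2 = {P,R}

u_2(P vs A) = 7
u_2(Q vs A) = 1
u_2(R vs A) = 7
u_2(S vs A) = 2
u_2(T vs A) = 2
max payoff 7 at {P,R}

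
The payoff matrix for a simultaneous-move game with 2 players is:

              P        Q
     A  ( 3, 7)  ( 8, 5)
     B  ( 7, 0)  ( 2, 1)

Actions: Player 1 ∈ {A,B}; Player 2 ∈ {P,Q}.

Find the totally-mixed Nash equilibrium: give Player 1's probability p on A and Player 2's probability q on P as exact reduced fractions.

(p,q) = (1/3, 3/5)

P1 indiff ⇒ q·3+(1-q)·8 = q·7+(1-q)·2 ⇒ q(-4) = (1-q)(-6) ⇒ q = 3/5
P2 indiff ⇒ p·7+(1-p)·0 = p·5+(1-p)·1 ⇒ p(2) = (1-p)(1) ⇒ p = 1/3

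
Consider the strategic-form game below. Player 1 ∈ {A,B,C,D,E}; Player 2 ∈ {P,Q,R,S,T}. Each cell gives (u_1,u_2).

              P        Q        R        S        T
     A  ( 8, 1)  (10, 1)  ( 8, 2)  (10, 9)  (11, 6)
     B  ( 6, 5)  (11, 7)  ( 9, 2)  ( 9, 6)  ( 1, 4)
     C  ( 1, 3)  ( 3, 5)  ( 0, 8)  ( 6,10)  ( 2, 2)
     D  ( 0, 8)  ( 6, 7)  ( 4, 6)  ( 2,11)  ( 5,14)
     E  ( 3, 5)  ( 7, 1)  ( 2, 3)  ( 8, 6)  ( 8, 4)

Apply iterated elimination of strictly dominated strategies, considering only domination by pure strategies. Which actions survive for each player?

Survivors P1:{A,B} P2:{Q,S}

P1 drop C (A beats it: P:8>1 Q:10>3 R:8>0 S:10>6 T:11>2)
P1 drop D (A beats it: P:8>0 Q:10>6 R:8>4 S:10>2 T:11>5)
P1 drop E (A beats it: P:8>3 Q:10>7 R:8>2 S:10>8 T:11>8)
P2 drop P (S beats it: A:9>1 B:6>5)
P2 drop R (S beats it: A:9>2 B:6>2)
P2 drop T (S beats it: A:9>6 B:6>4)
P1→{A,B} P2→{Q,S}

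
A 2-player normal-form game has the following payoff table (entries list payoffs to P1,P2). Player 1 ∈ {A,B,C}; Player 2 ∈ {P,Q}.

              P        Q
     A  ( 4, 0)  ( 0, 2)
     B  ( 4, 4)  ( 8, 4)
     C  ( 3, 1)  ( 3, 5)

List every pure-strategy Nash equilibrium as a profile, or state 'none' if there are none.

Nash profiles: (B,P), (B,Q)

(A,P): not NE [P2→Q gives 2>0]
(A,Q): not NE [P1→B gives 8>0]
(B,P): NE
(B,Q): NE
(C,P): not NE [P1→B gives 4>3; P2→Q gives 5>1]
(C,Q): not NE [P1→B gives 8>3]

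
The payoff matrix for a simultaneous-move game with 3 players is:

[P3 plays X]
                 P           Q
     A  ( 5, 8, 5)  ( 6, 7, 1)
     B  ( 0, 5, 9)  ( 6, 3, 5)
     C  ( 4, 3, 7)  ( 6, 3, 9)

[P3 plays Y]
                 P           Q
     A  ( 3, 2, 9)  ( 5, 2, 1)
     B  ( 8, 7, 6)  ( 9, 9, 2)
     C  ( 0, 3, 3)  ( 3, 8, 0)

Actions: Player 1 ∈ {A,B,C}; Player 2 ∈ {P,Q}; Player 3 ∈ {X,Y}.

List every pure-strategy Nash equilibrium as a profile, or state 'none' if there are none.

(A,P,X): not NE [P3→Y gives 9>5]
(A,P,Y): not NE [P1→B gives 8>3]
(A,Q,X): not NE [P2→P gives 8>7]
(A,Q,Y): not NE [P1→B gives 9>5]
(B,P,X): not NE [P1→A gives 5>0]
(B,P,Y): not NE [P2→Q gives 9>7; P3→X gives 9>6]
(B,Q,X): not NE [P2→P gives 5>3]
(B,Q,Y): not NE [P3→X gives 5>2]
(C,P,X): not NE [P1→A gives 5>4]
(C,P,Y): not NE [P1→B gives 8>0; P2→Q gives 8>3; P3→X gives 7>3]
(C,Q,X): NE
(C,Q,Y): not NE [P1→B gives 9>3; P3→X gives 9>0]

NE set: (C,Q,X)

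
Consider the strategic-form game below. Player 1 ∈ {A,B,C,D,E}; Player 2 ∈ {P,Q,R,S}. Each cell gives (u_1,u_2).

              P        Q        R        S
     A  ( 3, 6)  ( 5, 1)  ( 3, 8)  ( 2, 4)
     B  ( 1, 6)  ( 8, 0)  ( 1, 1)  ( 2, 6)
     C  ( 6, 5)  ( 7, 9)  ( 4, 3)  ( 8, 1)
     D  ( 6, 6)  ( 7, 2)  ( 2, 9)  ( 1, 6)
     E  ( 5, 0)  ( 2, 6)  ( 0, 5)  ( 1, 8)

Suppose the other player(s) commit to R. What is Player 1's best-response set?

BR_1 = {C}

u_1(A vs R) = 3
u_1(B vs R) = 1
u_1(C vs R) = 4
u_1(D vs R) = 2
u_1(E vs R) = 0
max payoff 4 at {C}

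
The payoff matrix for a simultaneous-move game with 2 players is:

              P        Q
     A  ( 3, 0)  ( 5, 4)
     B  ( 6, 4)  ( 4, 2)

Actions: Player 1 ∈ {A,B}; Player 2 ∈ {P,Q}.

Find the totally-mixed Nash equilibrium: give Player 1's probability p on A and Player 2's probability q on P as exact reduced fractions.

P1 indiff ⇒ q·3+(1-q)·5 = q·6+(1-q)·4 ⇒ q(-3) = (1-q)(-1) ⇒ q = 1/4
P2 indiff ⇒ p·0+(1-p)·4 = p·4+(1-p)·2 ⇒ p(-4) = (1-p)(-2) ⇒ p = 1/3

p=1/3, q=1/4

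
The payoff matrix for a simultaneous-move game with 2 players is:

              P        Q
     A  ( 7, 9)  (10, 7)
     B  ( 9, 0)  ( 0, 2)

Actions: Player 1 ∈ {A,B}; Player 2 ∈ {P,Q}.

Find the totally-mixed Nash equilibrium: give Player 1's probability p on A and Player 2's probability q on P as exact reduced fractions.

P1 indiff ⇒ q·7+(1-q)·10 = q·9+(1-q)·0 ⇒ q(-2) = (1-q)(-10) ⇒ q = 5/6
P2 indiff ⇒ p·9+(1-p)·0 = p·7+(1-p)·2 ⇒ p(2) = (1-p)(2) ⇒ p = 1/2

p=1/2, q=5/6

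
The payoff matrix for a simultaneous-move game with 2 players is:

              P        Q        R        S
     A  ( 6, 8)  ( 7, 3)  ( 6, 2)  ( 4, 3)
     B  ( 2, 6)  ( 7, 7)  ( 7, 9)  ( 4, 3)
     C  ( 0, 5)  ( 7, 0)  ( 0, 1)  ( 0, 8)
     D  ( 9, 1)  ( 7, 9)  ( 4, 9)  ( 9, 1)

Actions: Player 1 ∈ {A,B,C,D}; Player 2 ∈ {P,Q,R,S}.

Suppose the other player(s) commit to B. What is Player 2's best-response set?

argmax u_2 = {R}

u_2(P vs B) = 6
u_2(Q vs B) = 7
u_2(R vs B) = 9
u_2(S vs B) = 3
max payoff 9 at {R}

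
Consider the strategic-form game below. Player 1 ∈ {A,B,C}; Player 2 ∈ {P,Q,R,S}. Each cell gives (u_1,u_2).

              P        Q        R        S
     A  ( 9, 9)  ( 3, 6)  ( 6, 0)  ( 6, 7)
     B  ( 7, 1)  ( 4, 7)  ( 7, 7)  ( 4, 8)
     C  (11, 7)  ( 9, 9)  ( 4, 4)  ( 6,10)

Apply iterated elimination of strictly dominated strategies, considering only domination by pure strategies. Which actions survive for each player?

Survivors P1:{A,C} P2:{P,S}

P2 drop Q (S beats it: A:7>6 B:8>7 C:10>9)
P2 drop R (S beats it: A:7>0 B:8>7 C:10>4)
P1 drop B (A beats it: P:9>7 S:6>4)
P1→{A,C} P2→{P,S}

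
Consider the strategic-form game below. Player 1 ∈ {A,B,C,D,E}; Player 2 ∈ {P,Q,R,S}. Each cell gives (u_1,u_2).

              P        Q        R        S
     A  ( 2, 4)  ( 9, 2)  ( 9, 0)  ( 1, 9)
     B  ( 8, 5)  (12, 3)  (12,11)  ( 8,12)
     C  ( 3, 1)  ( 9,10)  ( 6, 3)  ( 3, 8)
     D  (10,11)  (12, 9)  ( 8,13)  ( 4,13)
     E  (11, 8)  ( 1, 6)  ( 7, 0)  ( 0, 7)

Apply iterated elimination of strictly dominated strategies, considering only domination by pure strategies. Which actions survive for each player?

P1 drop A (B beats it: P:8>2 Q:12>9 R:12>9 S:8>1)
P1 drop C (B beats it: P:8>3 Q:12>9 R:12>6 S:8>3)
P2 drop Q (P beats it: B:5>3 D:11>9 E:8>6)
P1→{B,D,E} P2→{P,R,S}

IESDS → P1:{B,D,E} P2:{P,R,S}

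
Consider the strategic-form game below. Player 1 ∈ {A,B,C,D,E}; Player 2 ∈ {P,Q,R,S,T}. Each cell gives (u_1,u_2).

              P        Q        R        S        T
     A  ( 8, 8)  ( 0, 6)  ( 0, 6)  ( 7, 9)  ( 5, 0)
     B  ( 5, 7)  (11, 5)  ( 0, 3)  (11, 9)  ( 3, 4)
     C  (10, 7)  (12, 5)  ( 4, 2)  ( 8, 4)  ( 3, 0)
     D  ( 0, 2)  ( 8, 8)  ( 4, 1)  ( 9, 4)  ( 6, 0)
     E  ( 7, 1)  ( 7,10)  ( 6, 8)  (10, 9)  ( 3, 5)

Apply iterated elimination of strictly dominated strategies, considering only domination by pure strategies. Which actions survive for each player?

P2 drop R (S beats it: A:9>6 B:9>3 C:4>2 D:4>1 E:9>8)
P2 drop T (Q beats it: A:6>0 B:5>4 C:5>0 D:8>0 E:10>5)
P1 drop A (C beats it: P:10>8 Q:12>0 S:8>7)
P1 drop D (B beats it: P:5>0 Q:11>8 S:11>9)
P1→{B,C,E} P2→{P,Q,S}

Survivors P1:{B,C,E} P2:{P,Q,S}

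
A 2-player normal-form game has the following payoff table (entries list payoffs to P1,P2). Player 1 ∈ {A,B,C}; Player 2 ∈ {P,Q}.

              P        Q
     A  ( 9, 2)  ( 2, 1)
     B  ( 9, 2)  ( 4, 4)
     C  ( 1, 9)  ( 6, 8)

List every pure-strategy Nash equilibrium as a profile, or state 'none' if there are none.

NE set: (A,P)

(A,P): NE
(A,Q): not NE [P1→C gives 6>2; P2→P gives 2>1]
(B,P): not NE [P2→Q gives 4>2]
(B,Q): not NE [P1→C gives 6>4]
(C,P): not NE [P1→B gives 9>1]
(C,Q): not NE [P2→P gives 9>8]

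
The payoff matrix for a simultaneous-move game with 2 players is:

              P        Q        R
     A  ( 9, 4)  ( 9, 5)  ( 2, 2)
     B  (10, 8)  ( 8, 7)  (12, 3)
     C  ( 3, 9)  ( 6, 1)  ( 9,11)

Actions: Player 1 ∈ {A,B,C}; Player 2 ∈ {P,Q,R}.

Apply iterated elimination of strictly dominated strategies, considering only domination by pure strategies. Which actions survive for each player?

P1 drop C (B beats it: P:10>3 Q:8>6 R:12>9)
P2 drop R (P beats it: A:4>2 B:8>3)
P1→{A,B} P2→{P,Q}

Remaining: P1:{A,B} P2:{P,Q}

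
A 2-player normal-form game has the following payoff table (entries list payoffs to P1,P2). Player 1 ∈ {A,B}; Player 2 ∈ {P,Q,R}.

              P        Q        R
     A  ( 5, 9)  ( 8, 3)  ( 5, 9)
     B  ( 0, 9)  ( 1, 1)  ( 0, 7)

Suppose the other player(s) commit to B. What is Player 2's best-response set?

u_2(P vs B) = 9
u_2(Q vs B) = 1
u_2(R vs B) = 7
max payoff 9 at {P}

P2 best: {P}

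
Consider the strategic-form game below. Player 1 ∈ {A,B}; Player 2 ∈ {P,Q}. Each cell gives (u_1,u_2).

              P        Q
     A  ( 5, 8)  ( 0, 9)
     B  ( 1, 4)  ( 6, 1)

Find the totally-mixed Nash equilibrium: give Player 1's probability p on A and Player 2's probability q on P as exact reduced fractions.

P1 indiff ⇒ q·5+(1-q)·0 = q·1+(1-q)·6 ⇒ q(4) = (1-q)(6) ⇒ q = 3/5
P2 indiff ⇒ p·8+(1-p)·4 = p·9+(1-p)·1 ⇒ p(-1) = (1-p)(-3) ⇒ p = 3/4

p=3/4, q=3/5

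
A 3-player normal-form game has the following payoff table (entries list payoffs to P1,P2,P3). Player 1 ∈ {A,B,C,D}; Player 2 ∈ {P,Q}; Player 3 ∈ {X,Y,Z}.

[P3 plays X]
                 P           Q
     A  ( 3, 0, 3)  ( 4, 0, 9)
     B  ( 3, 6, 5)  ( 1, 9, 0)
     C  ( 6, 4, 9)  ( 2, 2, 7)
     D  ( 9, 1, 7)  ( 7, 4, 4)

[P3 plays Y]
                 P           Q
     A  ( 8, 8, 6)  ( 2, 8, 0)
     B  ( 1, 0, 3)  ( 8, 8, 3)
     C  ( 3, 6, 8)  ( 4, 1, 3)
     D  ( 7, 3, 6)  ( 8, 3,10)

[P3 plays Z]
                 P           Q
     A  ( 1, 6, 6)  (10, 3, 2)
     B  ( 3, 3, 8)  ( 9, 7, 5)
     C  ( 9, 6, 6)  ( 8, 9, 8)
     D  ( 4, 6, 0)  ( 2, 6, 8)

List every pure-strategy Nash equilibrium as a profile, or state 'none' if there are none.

Nash profiles: (A,P,Y), (D,Q,Y)

(A,P,X): not NE [P1→D gives 9>3; P3→Z gives 6>3]
(A,P,Y): NE
(A,P,Z): not NE [P1→C gives 9>1]
(A,Q,X): not NE [P1→D gives 7>4]
(A,Q,Y): not NE [P1→D gives 8>2; P3→X gives 9>0]
(A,Q,Z): not NE [P2→P gives 6>3; P3→X gives 9>2]
(B,P,X): not NE [P1→D gives 9>3; P2→Q gives 9>6; P3→Z gives 8>5]
(B,P,Y): not NE [P1→A gives 8>1; P2→Q gives 8>0; P3→Z gives 8>3]
(B,P,Z): not NE [P1→C gives 9>3; P2→Q gives 7>3]
(B,Q,X): not NE [P1→D gives 7>1; P3→Z gives 5>0]
(B,Q,Y): not NE [P3→Z gives 5>3]
(B,Q,Z): not NE [P1→A gives 10>9]
(C,P,X): not NE [P1→D gives 9>6]
(C,P,Y): not NE [P1→A gives 8>3; P3→X gives 9>8]
(C,P,Z): not NE [P2→Q gives 9>6; P3→X gives 9>6]
(C,Q,X): not NE [P1→D gives 7>2; P2→P gives 4>2; P3→Z gives 8>7]
(C,Q,Y): not NE [P1→D gives 8>4; P2→P gives 6>1; P3→Z gives 8>3]
(C,Q,Z): not NE [P1→A gives 10>8]
(D,P,X): not NE [P2→Q gives 4>1]
(D,P,Y): not NE [P1→A gives 8>7; P3→X gives 7>6]
(D,P,Z): not NE [P1→C gives 9>4; P3→X gives 7>0]
(D,Q,X): not NE [P3→Y gives 10>4]
(D,Q,Y): NE
(D,Q,Z): not NE [P1→A gives 10>2; P3→Y gives 10>8]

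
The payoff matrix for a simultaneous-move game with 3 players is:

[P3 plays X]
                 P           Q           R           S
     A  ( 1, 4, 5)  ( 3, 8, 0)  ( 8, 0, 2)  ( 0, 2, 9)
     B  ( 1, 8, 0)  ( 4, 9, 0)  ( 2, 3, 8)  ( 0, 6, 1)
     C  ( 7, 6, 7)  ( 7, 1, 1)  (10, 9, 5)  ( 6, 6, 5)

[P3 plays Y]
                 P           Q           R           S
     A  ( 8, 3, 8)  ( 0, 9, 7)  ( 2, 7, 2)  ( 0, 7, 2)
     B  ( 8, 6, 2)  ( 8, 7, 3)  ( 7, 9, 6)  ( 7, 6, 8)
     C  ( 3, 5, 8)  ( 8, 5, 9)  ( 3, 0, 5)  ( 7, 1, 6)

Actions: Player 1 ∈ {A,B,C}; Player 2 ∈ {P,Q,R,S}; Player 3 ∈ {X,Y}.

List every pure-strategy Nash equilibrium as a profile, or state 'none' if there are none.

(A,P,X): not NE [P1→C gives 7>1; P2→Q gives 8>4; P3→Y gives 8>5]
(A,P,Y): not NE [P2→Q gives 9>3]
(A,Q,X): not NE [P1→C gives 7>3; P3→Y gives 7>0]
(A,Q,Y): not NE [P1→C gives 8>0]
(A,R,X): not NE [P1→C gives 10>8; P2→Q gives 8>0]
(A,R,Y): not NE [P1→B gives 7>2; P2→Q gives 9>7]
(A,S,X): not NE [P1→C gives 6>0; P2→Q gives 8>2]
(A,S,Y): not NE [P1→C gives 7>0; P2→Q gives 9>7; P3→X gives 9>2]
(B,P,X): not NE [P1→C gives 7>1; P2→Q gives 9>8; P3→Y gives 2>0]
(B,P,Y): not NE [P2→R gives 9>6]
(B,Q,X): not NE [P1→C gives 7>4; P3→Y gives 3>0]
(B,Q,Y): not NE [P2→R gives 9>7]
(B,R,X): not NE [P1→C gives 10>2; P2→Q gives 9>3]
(B,R,Y): not NE [P3→X gives 8>6]
(B,S,X): not NE [P1→C gives 6>0; P2→Q gives 9>6; P3→Y gives 8>1]
(B,S,Y): not NE [P2→R gives 9>6]
(C,P,X): not NE [P2→R gives 9>6; P3→Y gives 8>7]
(C,P,Y): not NE [P1→B gives 8>3]
(C,Q,X): not NE [P2→R gives 9>1; P3→Y gives 9>1]
(C,Q,Y): NE
(C,R,X): NE
(C,R,Y): not NE [P1→B gives 7>3; P2→Q gives 5>0]
(C,S,X): not NE [P2→R gives 9>6; P3→Y gives 6>5]
(C,S,Y): not NE [P2→Q gives 5>1]

Nash profiles: (C,Q,Y), (C,R,X)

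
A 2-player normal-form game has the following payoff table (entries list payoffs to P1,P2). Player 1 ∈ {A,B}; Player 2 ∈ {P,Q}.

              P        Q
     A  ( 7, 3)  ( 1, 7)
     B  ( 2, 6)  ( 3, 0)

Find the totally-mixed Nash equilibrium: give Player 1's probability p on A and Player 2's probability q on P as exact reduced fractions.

P1 mixes 3/5 on A; P2 mixes 2/7 on P

P1 indiff ⇒ q·7+(1-q)·1 = q·2+(1-q)·3 ⇒ q(5) = (1-q)(2) ⇒ q = 2/7
P2 indiff ⇒ p·3+(1-p)·6 = p·7+(1-p)·0 ⇒ p(-4) = (1-p)(-6) ⇒ p = 3/5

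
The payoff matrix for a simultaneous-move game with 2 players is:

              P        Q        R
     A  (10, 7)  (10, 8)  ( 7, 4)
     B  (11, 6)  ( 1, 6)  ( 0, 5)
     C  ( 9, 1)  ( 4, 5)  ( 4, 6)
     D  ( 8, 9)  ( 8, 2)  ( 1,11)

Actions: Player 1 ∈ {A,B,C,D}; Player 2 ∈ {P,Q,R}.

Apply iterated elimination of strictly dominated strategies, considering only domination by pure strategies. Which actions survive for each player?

P1 drop C (A beats it: P:10>9 Q:10>4 R:7>4)
P1 drop D (A beats it: P:10>8 Q:10>8 R:7>1)
P2 drop R (P beats it: A:7>4 B:6>5)
P1→{A,B} P2→{P,Q}

IESDS → P1:{A,B} P2:{P,Q}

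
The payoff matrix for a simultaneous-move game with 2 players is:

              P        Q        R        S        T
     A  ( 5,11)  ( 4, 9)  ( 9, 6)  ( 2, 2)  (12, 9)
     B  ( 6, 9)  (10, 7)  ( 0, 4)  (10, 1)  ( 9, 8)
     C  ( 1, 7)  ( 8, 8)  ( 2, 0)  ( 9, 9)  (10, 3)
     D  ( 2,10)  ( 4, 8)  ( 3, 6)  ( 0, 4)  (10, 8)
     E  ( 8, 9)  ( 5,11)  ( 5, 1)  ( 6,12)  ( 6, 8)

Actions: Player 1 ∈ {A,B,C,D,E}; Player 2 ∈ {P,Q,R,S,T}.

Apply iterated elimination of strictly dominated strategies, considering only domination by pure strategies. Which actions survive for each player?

IESDS → P1:{B,E} P2:{P,Q,S}

P2 drop R (P beats it: A:11>6 B:9>4 C:7>0 D:10>6 E:9>1)
P2 drop T (P beats it: A:11>9 B:9>8 C:7>3 D:10>8 E:9>8)
P1 drop A (B beats it: P:6>5 Q:10>4 S:10>2)
P1 drop C (B beats it: P:6>1 Q:10>8 S:10>9)
P1 drop D (B beats it: P:6>2 Q:10>4 S:10>0)
P1→{B,E} P2→{P,Q,S}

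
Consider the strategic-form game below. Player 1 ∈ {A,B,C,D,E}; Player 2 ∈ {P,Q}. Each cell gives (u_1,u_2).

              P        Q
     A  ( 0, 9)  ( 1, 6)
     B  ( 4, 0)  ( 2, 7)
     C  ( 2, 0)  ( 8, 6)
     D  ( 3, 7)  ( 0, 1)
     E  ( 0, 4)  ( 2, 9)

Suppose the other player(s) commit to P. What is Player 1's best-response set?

BR_1 = {B}

u_1(A vs P) = 0
u_1(B vs P) = 4
u_1(C vs P) = 2
u_1(D vs P) = 3
u_1(E vs P) = 0
max payoff 4 at {B}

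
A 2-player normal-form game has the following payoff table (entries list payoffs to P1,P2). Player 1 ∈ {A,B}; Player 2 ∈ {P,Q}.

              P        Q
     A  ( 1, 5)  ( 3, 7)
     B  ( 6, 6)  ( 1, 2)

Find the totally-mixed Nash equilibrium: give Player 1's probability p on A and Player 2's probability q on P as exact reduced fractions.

P1 indiff ⇒ q·1+(1-q)·3 = q·6+(1-q)·1 ⇒ q(-5) = (1-q)(-2) ⇒ q = 2/7
P2 indiff ⇒ p·5+(1-p)·6 = p·7+(1-p)·2 ⇒ p(-2) = (1-p)(-4) ⇒ p = 2/3

P1 mixes 2/3 on A; P2 mixes 2/7 on P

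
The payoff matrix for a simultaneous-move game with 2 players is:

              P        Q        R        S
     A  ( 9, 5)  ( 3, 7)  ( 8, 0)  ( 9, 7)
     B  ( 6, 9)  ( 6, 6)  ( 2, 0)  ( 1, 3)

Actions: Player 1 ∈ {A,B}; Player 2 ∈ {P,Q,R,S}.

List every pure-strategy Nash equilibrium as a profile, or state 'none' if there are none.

(A,P): not NE [P2→S gives 7>5]
(A,Q): not NE [P1→B gives 6>3]
(A,R): not NE [P2→S gives 7>0]
(A,S): NE
(B,P): not NE [P1→A gives 9>6]
(B,Q): not NE [P2→P gives 9>6]
(B,R): not NE [P1→A gives 8>2; P2→P gives 9>0]
(B,S): not NE [P1→A gives 9>1; P2→P gives 9>3]

NE set: (A,S)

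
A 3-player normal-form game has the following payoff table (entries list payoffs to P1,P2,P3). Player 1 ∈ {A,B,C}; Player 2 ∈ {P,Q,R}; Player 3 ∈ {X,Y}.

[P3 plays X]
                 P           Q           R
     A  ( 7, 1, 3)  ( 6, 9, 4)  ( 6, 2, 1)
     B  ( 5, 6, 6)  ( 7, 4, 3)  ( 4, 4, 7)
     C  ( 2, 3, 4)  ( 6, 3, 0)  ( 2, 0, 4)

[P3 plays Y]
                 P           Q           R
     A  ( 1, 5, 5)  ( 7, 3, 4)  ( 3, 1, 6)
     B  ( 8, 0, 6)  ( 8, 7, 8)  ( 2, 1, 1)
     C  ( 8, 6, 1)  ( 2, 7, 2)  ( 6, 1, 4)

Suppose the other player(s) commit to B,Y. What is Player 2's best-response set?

argmax u_2 = {Q}

u_2(P vs B,Y) = 0
u_2(Q vs B,Y) = 7
u_2(R vs B,Y) = 1
max payoff 7 at {Q}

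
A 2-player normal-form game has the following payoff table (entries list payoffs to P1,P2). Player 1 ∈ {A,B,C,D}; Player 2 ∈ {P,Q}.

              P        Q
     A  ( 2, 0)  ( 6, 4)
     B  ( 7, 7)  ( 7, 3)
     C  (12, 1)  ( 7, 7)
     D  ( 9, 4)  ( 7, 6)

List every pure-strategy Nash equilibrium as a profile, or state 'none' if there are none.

PSNE = {(C,Q), (D,Q)}

(A,P): not NE [P1→C gives 12>2; P2→Q gives 4>0]
(A,Q): not NE [P1→D gives 7>6]
(B,P): not NE [P1→C gives 12>7]
(B,Q): not NE [P2→P gives 7>3]
(C,P): not NE [P2→Q gives 7>1]
(C,Q): NE
(D,P): not NE [P1→C gives 12>9; P2→Q gives 6>4]
(D,Q): NE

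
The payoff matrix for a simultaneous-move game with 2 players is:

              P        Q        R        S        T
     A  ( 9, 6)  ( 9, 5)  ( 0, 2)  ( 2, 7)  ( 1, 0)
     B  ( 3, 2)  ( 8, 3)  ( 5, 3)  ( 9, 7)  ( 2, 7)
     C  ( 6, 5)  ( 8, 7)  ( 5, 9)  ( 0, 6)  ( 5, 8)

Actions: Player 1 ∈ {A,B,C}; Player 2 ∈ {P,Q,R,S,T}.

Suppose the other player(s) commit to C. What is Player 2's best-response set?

argmax u_2 = {R}

u_2(P vs C) = 5
u_2(Q vs C) = 7
u_2(R vs C) = 9
u_2(S vs C) = 6
u_2(T vs C) = 8
max payoff 9 at {R}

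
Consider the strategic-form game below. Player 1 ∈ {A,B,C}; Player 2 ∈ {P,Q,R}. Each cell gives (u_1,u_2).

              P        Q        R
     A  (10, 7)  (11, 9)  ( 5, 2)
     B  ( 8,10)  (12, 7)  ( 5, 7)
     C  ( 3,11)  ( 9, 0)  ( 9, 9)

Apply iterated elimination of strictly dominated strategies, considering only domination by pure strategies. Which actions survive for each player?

P2 drop R (P beats it: A:7>2 B:10>7 C:11>9)
P1 drop C (A beats it: P:10>3 Q:11>9)
P1→{A,B} P2→{P,Q}

Remaining: P1:{A,B} P2:{P,Q}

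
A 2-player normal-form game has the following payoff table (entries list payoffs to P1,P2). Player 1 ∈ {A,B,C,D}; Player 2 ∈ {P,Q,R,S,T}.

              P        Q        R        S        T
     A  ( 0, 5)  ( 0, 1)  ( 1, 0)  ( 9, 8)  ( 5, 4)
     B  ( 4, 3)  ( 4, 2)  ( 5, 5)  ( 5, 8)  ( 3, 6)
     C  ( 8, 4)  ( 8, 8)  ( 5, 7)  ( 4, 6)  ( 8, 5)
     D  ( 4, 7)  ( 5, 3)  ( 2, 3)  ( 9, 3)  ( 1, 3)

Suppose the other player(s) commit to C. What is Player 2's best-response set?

argmax u_2 = {Q}

u_2(P vs C) = 4
u_2(Q vs C) = 8
u_2(R vs C) = 7
u_2(S vs C) = 6
u_2(T vs C) = 5
max payoff 8 at {Q}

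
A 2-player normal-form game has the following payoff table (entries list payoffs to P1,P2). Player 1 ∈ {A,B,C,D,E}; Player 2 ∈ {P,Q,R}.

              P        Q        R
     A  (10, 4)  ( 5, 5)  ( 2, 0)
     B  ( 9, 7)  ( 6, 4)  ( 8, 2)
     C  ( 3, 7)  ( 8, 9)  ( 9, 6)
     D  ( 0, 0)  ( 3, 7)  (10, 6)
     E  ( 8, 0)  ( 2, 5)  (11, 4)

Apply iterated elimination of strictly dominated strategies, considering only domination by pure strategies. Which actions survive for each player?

P2 drop R (Q beats it: A:5>0 B:4>2 C:9>6 D:7>6 E:5>4)
P1 drop D (A beats it: P:10>0 Q:5>3)
P1 drop E (A beats it: P:10>8 Q:5>2)
P1→{A,B,C} P2→{P,Q}

IESDS → P1:{A,B,C} P2:{P,Q}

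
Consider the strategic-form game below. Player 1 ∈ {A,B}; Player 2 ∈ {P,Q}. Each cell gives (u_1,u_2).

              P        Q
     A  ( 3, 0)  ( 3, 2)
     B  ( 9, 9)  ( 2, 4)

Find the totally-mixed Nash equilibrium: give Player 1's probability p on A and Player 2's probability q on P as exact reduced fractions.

p=5/7, q=1/7

P1 indiff ⇒ q·3+(1-q)·3 = q·9+(1-q)·2 ⇒ q(-6) = (1-q)(-1) ⇒ q = 1/7
P2 indiff ⇒ p·0+(1-p)·9 = p·2+(1-p)·4 ⇒ p(-2) = (1-p)(-5) ⇒ p = 5/7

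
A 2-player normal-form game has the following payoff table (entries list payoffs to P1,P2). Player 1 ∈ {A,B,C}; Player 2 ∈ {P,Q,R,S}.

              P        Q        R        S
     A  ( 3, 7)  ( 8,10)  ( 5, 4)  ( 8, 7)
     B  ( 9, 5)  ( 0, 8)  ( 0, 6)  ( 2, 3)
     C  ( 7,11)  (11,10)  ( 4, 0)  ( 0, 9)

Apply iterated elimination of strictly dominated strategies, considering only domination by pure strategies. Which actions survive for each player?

P2 drop R (Q beats it: A:10>4 B:8>6 C:10>0)
P2 drop S (Q beats it: A:10>7 B:8>3 C:10>9)
P1 drop A (C beats it: P:7>3 Q:11>8)
P1→{B,C} P2→{P,Q}

Survivors P1:{B,C} P2:{P,Q}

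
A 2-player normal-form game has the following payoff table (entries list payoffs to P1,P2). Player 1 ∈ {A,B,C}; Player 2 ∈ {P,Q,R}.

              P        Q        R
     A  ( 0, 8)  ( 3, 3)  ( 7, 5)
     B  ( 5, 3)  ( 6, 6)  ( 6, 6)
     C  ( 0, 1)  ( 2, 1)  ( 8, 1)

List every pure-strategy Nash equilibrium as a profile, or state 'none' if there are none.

(A,P): not NE [P1→B gives 5>0]
(A,Q): not NE [P1→B gives 6>3; P2→P gives 8>3]
(A,R): not NE [P1→C gives 8>7; P2→P gives 8>5]
(B,P): not NE [P2→R gives 6>3]
(B,Q): NE
(B,R): not NE [P1→C gives 8>6]
(C,P): not NE [P1→B gives 5>0]
(C,Q): not NE [P1→B gives 6>2]
(C,R): NE

NE set: (B,Q), (C,R)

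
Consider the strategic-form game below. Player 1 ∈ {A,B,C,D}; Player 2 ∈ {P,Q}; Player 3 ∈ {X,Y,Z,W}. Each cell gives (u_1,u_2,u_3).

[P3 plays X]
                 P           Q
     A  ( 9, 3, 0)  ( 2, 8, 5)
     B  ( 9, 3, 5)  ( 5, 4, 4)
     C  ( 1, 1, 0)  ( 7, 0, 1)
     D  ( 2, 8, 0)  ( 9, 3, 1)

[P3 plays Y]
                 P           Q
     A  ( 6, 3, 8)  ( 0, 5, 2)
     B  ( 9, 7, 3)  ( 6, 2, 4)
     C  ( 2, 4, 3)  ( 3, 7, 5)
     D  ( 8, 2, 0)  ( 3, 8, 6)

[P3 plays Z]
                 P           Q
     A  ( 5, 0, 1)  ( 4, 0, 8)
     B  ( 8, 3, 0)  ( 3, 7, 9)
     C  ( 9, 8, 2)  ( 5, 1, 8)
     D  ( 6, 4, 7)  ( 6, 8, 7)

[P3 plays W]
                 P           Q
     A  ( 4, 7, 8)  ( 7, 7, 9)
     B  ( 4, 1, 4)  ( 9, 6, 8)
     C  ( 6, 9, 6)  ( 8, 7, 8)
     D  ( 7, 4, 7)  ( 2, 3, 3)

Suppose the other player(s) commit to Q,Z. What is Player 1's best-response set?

u_1(A vs Q,Z) = 4
u_1(B vs Q,Z) = 3
u_1(C vs Q,Z) = 5
u_1(D vs Q,Z) = 6
max payoff 6 at {D}

P1 best: {D}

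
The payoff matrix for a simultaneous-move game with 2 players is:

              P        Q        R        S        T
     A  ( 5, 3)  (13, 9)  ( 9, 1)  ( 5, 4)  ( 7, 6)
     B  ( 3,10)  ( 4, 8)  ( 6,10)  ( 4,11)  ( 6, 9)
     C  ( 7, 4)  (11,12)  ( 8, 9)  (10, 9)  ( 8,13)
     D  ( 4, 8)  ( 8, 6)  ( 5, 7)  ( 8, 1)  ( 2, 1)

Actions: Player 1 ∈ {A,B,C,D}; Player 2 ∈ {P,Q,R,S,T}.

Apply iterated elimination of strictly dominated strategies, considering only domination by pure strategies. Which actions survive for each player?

IESDS → P1:{A,C} P2:{Q,T}

P1 drop B (A beats it: P:5>3 Q:13>4 R:9>6 S:5>4 T:7>6)
P1 drop D (C beats it: P:7>4 Q:11>8 R:8>5 S:10>8 T:8>2)
P2 drop P (Q beats it: A:9>3 C:12>4)
P2 drop R (Q beats it: A:9>1 C:12>9)
P2 drop S (Q beats it: A:9>4 C:12>9)
P1→{A,C} P2→{Q,T}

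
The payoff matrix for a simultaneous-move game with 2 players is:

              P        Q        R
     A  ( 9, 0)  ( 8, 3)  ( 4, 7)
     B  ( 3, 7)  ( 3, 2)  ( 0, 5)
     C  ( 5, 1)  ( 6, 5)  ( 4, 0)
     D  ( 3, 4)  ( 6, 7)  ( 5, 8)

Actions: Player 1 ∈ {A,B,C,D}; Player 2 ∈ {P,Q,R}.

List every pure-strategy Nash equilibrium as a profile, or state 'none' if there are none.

NE set: (D,R)

(A,P): not NE [P2→R gives 7>0]
(A,Q): not NE [P2→R gives 7>3]
(A,R): not NE [P1→D gives 5>4]
(B,P): not NE [P1→A gives 9>3]
(B,Q): not NE [P1→A gives 8>3; P2→P gives 7>2]
(B,R): not NE [P1→D gives 5>0; P2→P gives 7>5]
(C,P): not NE [P1→A gives 9>5; P2→Q gives 5>1]
(C,Q): not NE [P1→A gives 8>6]
(C,R): not NE [P1→D gives 5>4; P2→Q gives 5>0]
(D,P): not NE [P1→A gives 9>3; P2→R gives 8>4]
(D,Q): not NE [P1→A gives 8>6; P2→R gives 8>7]
(D,R): NE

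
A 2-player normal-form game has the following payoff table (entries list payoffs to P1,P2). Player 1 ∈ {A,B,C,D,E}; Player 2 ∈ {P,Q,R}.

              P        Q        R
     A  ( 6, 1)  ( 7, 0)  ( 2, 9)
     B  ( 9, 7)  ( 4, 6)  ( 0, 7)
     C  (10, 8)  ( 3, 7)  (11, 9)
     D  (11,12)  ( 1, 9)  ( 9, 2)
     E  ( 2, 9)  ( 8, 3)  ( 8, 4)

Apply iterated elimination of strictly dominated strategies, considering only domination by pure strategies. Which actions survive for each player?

P2 drop Q (P beats it: A:1>0 B:7>6 C:8>7 D:12>9 E:9>3)
P1 drop A (C beats it: P:10>6 R:11>2)
P1 drop B (C beats it: P:10>9 R:11>0)
P1 drop E (C beats it: P:10>2 R:11>8)
P1→{C,D} P2→{P,R}

IESDS → P1:{C,D} P2:{P,R}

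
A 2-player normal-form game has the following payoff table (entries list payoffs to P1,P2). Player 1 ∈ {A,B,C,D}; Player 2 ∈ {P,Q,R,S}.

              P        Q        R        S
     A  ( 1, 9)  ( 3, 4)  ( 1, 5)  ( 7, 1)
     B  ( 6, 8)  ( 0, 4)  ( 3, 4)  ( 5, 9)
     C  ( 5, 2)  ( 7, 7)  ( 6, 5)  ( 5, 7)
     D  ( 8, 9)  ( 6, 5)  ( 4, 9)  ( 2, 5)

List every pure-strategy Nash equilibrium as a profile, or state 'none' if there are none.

NE set: (C,Q), (D,P)

(A,P): not NE [P1→D gives 8>1]
(A,Q): not NE [P1→C gives 7>3; P2→P gives 9>4]
(A,R): not NE [P1→C gives 6>1; P2→P gives 9>5]
(A,S): not NE [P2→P gives 9>1]
(B,P): not NE [P1→D gives 8>6; P2→S gives 9>8]
(B,Q): not NE [P1→C gives 7>0; P2→S gives 9>4]
(B,R): not NE [P1→C gives 6>3; P2→S gives 9>4]
(B,S): not NE [P1→A gives 7>5]
(C,P): not NE [P1→D gives 8>5; P2→S gives 7>2]
(C,Q): NE
(C,R): not NE [P2→S gives 7>5]
(C,S): not NE [P1→A gives 7>5]
(D,P): NE
(D,Q): not NE [P1→C gives 7>6; P2→R gives 9>5]
(D,R): not NE [P1→C gives 6>4]
(D,S): not NE [P1→A gives 7>2; P2→R gives 9>5]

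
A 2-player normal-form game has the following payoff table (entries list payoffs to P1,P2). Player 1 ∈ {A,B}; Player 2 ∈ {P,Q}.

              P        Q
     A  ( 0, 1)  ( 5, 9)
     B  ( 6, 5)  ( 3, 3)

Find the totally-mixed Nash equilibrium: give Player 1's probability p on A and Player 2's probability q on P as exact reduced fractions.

P1 indiff ⇒ q·0+(1-q)·5 = q·6+(1-q)·3 ⇒ q(-6) = (1-q)(-2) ⇒ q = 1/4
P2 indiff ⇒ p·1+(1-p)·5 = p·9+(1-p)·3 ⇒ p(-8) = (1-p)(-2) ⇒ p = 1/5

P1 mixes 1/5 on A; P2 mixes 1/4 on P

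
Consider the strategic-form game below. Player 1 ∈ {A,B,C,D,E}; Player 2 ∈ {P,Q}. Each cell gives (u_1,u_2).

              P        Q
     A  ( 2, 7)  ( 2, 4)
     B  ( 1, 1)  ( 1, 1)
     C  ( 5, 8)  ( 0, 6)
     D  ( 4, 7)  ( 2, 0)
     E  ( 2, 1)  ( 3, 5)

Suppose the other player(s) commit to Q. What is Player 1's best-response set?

u_1(A vs Q) = 2
u_1(B vs Q) = 1
u_1(C vs Q) = 0
u_1(D vs Q) = 2
u_1(E vs Q) = 3
max payoff 3 at {E}

P1 best: {E}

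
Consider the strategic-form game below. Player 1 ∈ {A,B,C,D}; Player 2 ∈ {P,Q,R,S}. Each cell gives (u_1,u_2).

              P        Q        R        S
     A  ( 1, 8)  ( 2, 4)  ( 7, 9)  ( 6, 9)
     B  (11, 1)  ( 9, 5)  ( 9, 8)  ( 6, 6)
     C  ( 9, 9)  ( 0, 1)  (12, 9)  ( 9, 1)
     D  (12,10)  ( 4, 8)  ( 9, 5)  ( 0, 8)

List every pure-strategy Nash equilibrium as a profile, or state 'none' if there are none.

NE set: (C,R), (D,P)

(A,P): not NE [P1→D gives 12>1; P2→S gives 9>8]
(A,Q): not NE [P1→B gives 9>2; P2→S gives 9>4]
(A,R): not NE [P1→C gives 12>7]
(A,S): not NE [P1→C gives 9>6]
(B,P): not NE [P1→D gives 12>11; P2→R gives 8>1]
(B,Q): not NE [P2→R gives 8>5]
(B,R): not NE [P1→C gives 12>9]
(B,S): not NE [P1→C gives 9>6; P2→R gives 8>6]
(C,P): not NE [P1→D gives 12>9]
(C,Q): not NE [P1→B gives 9>0; P2→R gives 9>1]
(C,R): NE
(C,S): not NE [P2→R gives 9>1]
(D,P): NE
(D,Q): not NE [P1→B gives 9>4; P2→P gives 10>8]
(D,R): not NE [P1→C gives 12>9; P2→P gives 10>5]
(D,S): not NE [P1→C gives 9>0; P2→P gives 10>8]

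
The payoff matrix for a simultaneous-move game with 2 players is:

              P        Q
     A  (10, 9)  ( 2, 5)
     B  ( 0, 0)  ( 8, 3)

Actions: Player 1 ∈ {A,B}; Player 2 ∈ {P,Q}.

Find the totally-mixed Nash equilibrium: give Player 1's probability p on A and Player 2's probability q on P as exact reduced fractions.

p=3/7, q=3/8

P1 indiff ⇒ q·10+(1-q)·2 = q·0+(1-q)·8 ⇒ q(10) = (1-q)(6) ⇒ q = 3/8
P2 indiff ⇒ p·9+(1-p)·0 = p·5+(1-p)·3 ⇒ p(4) = (1-p)(3) ⇒ p = 3/7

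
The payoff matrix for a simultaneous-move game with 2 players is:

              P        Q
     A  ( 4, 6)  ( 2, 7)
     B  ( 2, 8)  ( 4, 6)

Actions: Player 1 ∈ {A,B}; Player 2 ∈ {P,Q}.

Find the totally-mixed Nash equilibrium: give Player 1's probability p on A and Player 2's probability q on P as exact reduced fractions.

P1 indiff ⇒ q·4+(1-q)·2 = q·2+(1-q)·4 ⇒ q(2) = (1-q)(2) ⇒ q = 1/2
P2 indiff ⇒ p·6+(1-p)·8 = p·7+(1-p)·6 ⇒ p(-1) = (1-p)(-2) ⇒ p = 2/3

(p,q) = (2/3, 1/2)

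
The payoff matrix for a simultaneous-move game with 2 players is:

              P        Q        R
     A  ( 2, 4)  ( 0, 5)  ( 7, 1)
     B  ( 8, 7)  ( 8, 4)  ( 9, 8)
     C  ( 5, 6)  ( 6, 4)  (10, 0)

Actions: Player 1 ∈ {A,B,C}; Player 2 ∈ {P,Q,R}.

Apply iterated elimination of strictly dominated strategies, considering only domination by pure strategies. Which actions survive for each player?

Survivors P1:{B,C} P2:{P,R}

P1 drop A (B beats it: P:8>2 Q:8>0 R:9>7)
P2 drop Q (P beats it: B:7>4 C:6>4)
P1→{B,C} P2→{P,R}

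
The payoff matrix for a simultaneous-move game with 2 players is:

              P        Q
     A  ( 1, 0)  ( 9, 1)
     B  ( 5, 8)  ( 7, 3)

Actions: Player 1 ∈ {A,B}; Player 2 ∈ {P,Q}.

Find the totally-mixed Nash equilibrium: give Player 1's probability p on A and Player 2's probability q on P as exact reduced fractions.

P1 indiff ⇒ q·1+(1-q)·9 = q·5+(1-q)·7 ⇒ q(-4) = (1-q)(-2) ⇒ q = 1/3
P2 indiff ⇒ p·0+(1-p)·8 = p·1+(1-p)·3 ⇒ p(-1) = (1-p)(-5) ⇒ p = 5/6

(p,q) = (5/6, 1/3)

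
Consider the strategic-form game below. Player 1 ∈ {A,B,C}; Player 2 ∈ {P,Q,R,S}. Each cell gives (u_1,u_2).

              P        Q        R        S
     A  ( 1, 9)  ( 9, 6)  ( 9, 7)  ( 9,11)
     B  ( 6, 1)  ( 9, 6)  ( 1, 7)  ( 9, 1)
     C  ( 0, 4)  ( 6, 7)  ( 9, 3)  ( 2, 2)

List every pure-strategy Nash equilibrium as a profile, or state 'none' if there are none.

Nash profiles: (A,S)

(A,P): not NE [P1→B gives 6>1; P2→S gives 11>9]
(A,Q): not NE [P2→S gives 11>6]
(A,R): not NE [P2→S gives 11>7]
(A,S): NE
(B,P): not NE [P2→R gives 7>1]
(B,Q): not NE [P2→R gives 7>6]
(B,R): not NE [P1→C gives 9>1]
(B,S): not NE [P2→R gives 7>1]
(C,P): not NE [P1→B gives 6>0; P2→Q gives 7>4]
(C,Q): not NE [P1→B gives 9>6]
(C,R): not NE [P2→Q gives 7>3]
(C,S): not NE [P1→B gives 9>2; P2→Q gives 7>2]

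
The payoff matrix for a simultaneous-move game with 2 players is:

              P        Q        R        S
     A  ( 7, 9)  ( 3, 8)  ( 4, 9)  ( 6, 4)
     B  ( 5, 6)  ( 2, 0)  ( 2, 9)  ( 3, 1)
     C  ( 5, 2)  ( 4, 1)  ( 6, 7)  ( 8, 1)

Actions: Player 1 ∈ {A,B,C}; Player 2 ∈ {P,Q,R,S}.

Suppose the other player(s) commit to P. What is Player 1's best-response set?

BR_1 = {A}

u_1(A vs P) = 7
u_1(B vs P) = 5
u_1(C vs P) = 5
max payoff 7 at {A}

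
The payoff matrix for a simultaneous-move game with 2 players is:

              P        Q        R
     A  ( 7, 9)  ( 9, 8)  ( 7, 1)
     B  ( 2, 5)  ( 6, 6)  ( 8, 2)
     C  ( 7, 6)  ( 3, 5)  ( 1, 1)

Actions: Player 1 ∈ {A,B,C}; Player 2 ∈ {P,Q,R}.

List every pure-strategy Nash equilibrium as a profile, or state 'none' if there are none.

(A,P): NE
(A,Q): not NE [P2→P gives 9>8]
(A,R): not NE [P1→B gives 8>7; P2→P gives 9>1]
(B,P): not NE [P1→C gives 7>2; P2→Q gives 6>5]
(B,Q): not NE [P1→A gives 9>6]
(B,R): not NE [P2→Q gives 6>2]
(C,P): NE
(C,Q): not NE [P1→A gives 9>3; P2→P gives 6>5]
(C,R): not NE [P1→B gives 8>1; P2→P gives 6>1]

NE set: (A,P), (C,P)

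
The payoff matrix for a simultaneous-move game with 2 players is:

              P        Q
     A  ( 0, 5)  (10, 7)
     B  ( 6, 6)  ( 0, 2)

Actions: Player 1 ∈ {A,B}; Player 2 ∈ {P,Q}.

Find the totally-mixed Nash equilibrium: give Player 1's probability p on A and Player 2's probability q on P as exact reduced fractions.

P1 indiff ⇒ q·0+(1-q)·10 = q·6+(1-q)·0 ⇒ q(-6) = (1-q)(-10) ⇒ q = 5/8
P2 indiff ⇒ p·5+(1-p)·6 = p·7+(1-p)·2 ⇒ p(-2) = (1-p)(-4) ⇒ p = 2/3

p=2/3, q=5/8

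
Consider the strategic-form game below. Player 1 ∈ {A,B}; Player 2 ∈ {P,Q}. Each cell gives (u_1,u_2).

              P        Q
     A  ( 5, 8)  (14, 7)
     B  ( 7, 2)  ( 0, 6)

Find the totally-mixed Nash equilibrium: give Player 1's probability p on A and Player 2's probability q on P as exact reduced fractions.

P1 mixes 4/5 on A; P2 mixes 7/8 on P

P1 indiff ⇒ q·5+(1-q)·14 = q·7+(1-q)·0 ⇒ q(-2) = (1-q)(-14) ⇒ q = 7/8
P2 indiff ⇒ p·8+(1-p)·2 = p·7+(1-p)·6 ⇒ p(1) = (1-p)(4) ⇒ p = 4/5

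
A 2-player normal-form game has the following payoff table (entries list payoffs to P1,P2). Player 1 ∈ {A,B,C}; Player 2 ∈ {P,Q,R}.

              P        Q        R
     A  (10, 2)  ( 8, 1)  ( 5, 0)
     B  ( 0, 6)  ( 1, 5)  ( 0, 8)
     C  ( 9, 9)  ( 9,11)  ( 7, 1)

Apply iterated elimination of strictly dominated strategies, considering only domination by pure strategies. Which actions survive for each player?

Survivors P1:{A,C} P2:{P,Q}

P1 drop B (A beats it: P:10>0 Q:8>1 R:5>0)
P2 drop R (P beats it: A:2>0 C:9>1)
P1→{A,C} P2→{P,Q}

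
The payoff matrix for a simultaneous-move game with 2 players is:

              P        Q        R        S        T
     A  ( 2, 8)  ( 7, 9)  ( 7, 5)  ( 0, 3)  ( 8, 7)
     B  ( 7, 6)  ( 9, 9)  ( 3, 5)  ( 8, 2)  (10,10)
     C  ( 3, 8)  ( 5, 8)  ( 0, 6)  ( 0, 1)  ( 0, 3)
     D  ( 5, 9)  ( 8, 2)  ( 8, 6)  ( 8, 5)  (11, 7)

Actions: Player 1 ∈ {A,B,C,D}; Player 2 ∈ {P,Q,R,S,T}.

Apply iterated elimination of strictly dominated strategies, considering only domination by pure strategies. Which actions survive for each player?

P1 drop A (D beats it: P:5>2 Q:8>7 R:8>7 S:8>0 T:11>8)
P1 drop C (B beats it: P:7>3 Q:9>5 R:3>0 S:8>0 T:10>0)
P2 drop Q (T beats it: B:10>9 D:7>2)
P2 drop R (P beats it: B:6>5 D:9>6)
P2 drop S (P beats it: B:6>2 D:9>5)
P1→{B,D} P2→{P,T}

Survivors P1:{B,D} P2:{P,T}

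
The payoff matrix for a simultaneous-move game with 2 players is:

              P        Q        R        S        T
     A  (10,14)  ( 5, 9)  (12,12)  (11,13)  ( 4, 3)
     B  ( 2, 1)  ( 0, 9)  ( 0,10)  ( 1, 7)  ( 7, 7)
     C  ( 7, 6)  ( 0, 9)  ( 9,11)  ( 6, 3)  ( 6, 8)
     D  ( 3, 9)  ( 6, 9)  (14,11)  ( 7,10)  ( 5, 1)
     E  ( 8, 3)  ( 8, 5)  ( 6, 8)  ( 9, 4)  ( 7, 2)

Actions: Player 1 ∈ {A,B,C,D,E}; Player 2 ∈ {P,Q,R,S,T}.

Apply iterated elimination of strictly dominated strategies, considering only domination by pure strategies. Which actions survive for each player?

Remaining: P1:{A,D} P2:{P,R,S}

P2 drop Q (R beats it: A:12>9 B:10>9 C:11>9 D:11>9 E:8>5)
P2 drop T (R beats it: A:12>3 B:10>7 C:11>8 D:11>1 E:8>2)
P1 drop B (A beats it: P:10>2 R:12>0 S:11>1)
P1 drop C (A beats it: P:10>7 R:12>9 S:11>6)
P1 drop E (A beats it: P:10>8 R:12>6 S:11>9)
P1→{A,D} P2→{P,R,S}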